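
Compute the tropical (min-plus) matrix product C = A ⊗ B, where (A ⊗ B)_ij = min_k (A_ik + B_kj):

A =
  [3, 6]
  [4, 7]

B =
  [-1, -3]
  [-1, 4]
A ⊗ B =
  [2, 0]
  [3, 1]

Apply the min-plus product entry-by-entry:
  C[0][0] = min over k of (A[0][0] + B[0][0] = 3 + -1 = 2, A[0][1] + B[1][0] = 6 + -1 = 5) = 2 (attained at k = 0)
  C[0][1] = min over k of (A[0][0] + B[0][1] = 3 + -3 = 0, A[0][1] + B[1][1] = 6 + 4 = 10) = 0 (attained at k = 0)
  C[1][0] = min over k of (A[1][0] + B[0][0] = 4 + -1 = 3, A[1][1] + B[1][0] = 7 + -1 = 6) = 3 (attained at k = 0)
  C[1][1] = min over k of (A[1][0] + B[0][1] = 4 + -3 = 1, A[1][1] + B[1][1] = 7 + 4 = 11) = 1 (attained at k = 0)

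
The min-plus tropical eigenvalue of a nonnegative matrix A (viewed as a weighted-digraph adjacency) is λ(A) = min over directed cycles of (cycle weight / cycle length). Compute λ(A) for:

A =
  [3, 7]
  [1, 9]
λ(A) = 3

Enumerate directed cycles and compute their means (weight / length). Sample:
  cycle 0 → 0: weight = 3, length = 1, mean = 3/1 ≈ 3.000
  cycle 1 → 1: weight = 9, length = 1, mean = 9/1 ≈ 9.000
  cycle 0 → 1 → 0: weight = 8, length = 2, mean = 8/2 ≈ 4.000
  cycle 1 → 0 → 1: weight = 8, length = 2, mean = 8/2 ≈ 4.000
Minimum mean = 3.000, attained e.g. along the cycle 0 → 0 with weight 3 and length 1. So λ(A) = 3/1 = 3.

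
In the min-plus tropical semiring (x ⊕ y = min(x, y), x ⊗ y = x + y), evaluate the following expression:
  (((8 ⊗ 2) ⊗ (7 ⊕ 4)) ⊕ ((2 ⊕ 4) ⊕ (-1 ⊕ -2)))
(((8 ⊗ 2) ⊗ (7 ⊕ 4)) ⊕ ((2 ⊕ 4) ⊕ (-1 ⊕ -2))) = -2

Expand innermost to outermost. Recall ⊕ takes the minimum of its arguments and ⊗ takes their sum. Working out the expression (((8 ⊗ 2) ⊗ (7 ⊕ 4)) ⊕ ((2 ⊕ 4) ⊕ (-1 ⊕ -2))) gives -2.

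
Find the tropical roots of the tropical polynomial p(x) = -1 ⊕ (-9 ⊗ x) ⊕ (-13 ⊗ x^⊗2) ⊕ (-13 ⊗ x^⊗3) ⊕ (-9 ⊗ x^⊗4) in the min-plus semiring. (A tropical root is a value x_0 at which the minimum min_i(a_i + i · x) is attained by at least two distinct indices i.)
Roots: {-4, 0, 4, 8}

Each tropical root is a break point of the lower envelope of the lines y = a_i + i · x (there are 5 lines, with slopes 0, 1, ..., 4). Only the lines that attain the minimum somewhere contribute to roots; other lines are dominated. Here the surviving (envelope) indices are i = 4, i = 3, i = 2, i = 1, i = 0.
Intersections between consecutive envelope lines give the roots: for adjacent envelope indices i < j the intersection is x = (a_i − a_j) / (j − i). Reading off the sorted break points: {-4, 0, 4, 8}.
Verification: at each break x_0, at least two indices attain the minimum of min_i(a_i + i · x_0).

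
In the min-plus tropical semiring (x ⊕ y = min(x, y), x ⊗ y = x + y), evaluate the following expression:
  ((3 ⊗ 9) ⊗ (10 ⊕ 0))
((3 ⊗ 9) ⊗ (10 ⊕ 0)) = 12

Expand innermost to outermost. Recall ⊕ takes the minimum of its arguments and ⊗ takes their sum. Working out the expression ((3 ⊗ 9) ⊗ (10 ⊕ 0)) gives 12.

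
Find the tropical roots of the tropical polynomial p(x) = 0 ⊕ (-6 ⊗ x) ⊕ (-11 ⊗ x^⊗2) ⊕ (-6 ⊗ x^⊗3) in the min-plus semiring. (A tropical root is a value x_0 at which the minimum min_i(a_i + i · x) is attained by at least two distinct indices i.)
Roots: {-5, 5, 6}

Each tropical root is a break point of the lower envelope of the lines y = a_i + i · x (there are 4 lines, with slopes 0, 1, ..., 3). Only the lines that attain the minimum somewhere contribute to roots; other lines are dominated. Here the surviving (envelope) indices are i = 3, i = 2, i = 1, i = 0.
Intersections between consecutive envelope lines give the roots: for adjacent envelope indices i < j the intersection is x = (a_i − a_j) / (j − i). Reading off the sorted break points: {-5, 5, 6}.
Verification: at each break x_0, at least two indices attain the minimum of min_i(a_i + i · x_0).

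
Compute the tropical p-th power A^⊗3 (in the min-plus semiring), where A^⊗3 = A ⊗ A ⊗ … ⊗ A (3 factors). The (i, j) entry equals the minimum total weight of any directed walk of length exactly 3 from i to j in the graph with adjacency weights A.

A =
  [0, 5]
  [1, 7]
A^⊗3 =
  [0, 5]
  [1, 6]

Each entry (A^⊗3)_ij equals the minimum over all length-3 walks i = v_0 → v_1 → … → v_3 = j of Σ_t A[v_t][v_{t+1}]. For example, for (i, j) = (0, 1) we minimise over 4 possible intermediate vertex sequences; the minimum is 5, attained along the walk 0 → 0 → 0 → 1.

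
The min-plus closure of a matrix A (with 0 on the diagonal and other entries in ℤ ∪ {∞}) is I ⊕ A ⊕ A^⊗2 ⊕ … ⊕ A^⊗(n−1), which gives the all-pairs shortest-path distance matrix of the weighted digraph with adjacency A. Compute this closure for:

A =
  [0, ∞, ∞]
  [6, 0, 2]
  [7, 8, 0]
Closure =
  [0, ∞, ∞]
  [6, 0, 2]
  [7, 8, 0]

This is the Floyd-Warshall all-pairs shortest-path computation. For each intermediate vertex k = 0, 1, …, 2, update dist[i][j] ← min(dist[i][j], dist[i][k] + dist[k][j]). The final matrix gives, for each (i, j), the minimum total weight of any directed path from i to j (possibly empty when i = j).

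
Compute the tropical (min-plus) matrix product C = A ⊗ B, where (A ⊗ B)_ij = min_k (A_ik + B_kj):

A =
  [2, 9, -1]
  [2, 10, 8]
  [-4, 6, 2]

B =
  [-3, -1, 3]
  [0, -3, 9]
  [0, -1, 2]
A ⊗ B =
  [-1, -2, 1]
  [-1, 1, 5]
  [-7, -5, -1]

Apply the min-plus product entry-by-entry:
  C[0][0] = min over k of (A[0][0] + B[0][0] = 2 + -3 = -1, A[0][1] + B[1][0] = 9 + 0 = 9, A[0][2] + B[2][0] = -1 + 0 = -1) = -1 (attained at k = 0)
  C[0][1] = min over k of (A[0][0] + B[0][1] = 2 + -1 = 1, A[0][1] + B[1][1] = 9 + -3 = 6, A[0][2] + B[2][1] = -1 + -1 = -2) = -2 (attained at k = 2)
  C[0][2] = min over k of (A[0][0] + B[0][2] = 2 + 3 = 5, A[0][1] + B[1][2] = 9 + 9 = 18, A[0][2] + B[2][2] = -1 + 2 = 1) = 1 (attained at k = 2)
  C[1][0] = min over k of (A[1][0] + B[0][0] = 2 + -3 = -1, A[1][1] + B[1][0] = 10 + 0 = 10, A[1][2] + B[2][0] = 8 + 0 = 8) = -1 (attained at k = 0)
  C[1][1] = min over k of (A[1][0] + B[0][1] = 2 + -1 = 1, A[1][1] + B[1][1] = 10 + -3 = 7, A[1][2] + B[2][1] = 8 + -1 = 7) = 1 (attained at k = 0)
  C[1][2] = min over k of (A[1][0] + B[0][2] = 2 + 3 = 5, A[1][1] + B[1][2] = 10 + 9 = 19, A[1][2] + B[2][2] = 8 + 2 = 10) = 5 (attained at k = 0)
  C[2][0] = min over k of (A[2][0] + B[0][0] = -4 + -3 = -7, A[2][1] + B[1][0] = 6 + 0 = 6, A[2][2] + B[2][0] = 2 + 0 = 2) = -7 (attained at k = 0)
  C[2][1] = min over k of (A[2][0] + B[0][1] = -4 + -1 = -5, A[2][1] + B[1][1] = 6 + -3 = 3, A[2][2] + B[2][1] = 2 + -1 = 1) = -5 (attained at k = 0)
  C[2][2] = min over k of (A[2][0] + B[0][2] = -4 + 3 = -1, A[2][1] + B[1][2] = 6 + 9 = 15, A[2][2] + B[2][2] = 2 + 2 = 4) = -1 (attained at k = 0)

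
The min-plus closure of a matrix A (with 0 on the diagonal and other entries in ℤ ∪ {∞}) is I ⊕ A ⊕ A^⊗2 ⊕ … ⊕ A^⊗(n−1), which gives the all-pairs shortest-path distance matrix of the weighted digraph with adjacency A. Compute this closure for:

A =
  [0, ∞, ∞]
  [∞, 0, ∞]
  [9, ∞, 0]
Closure =
  [0, ∞, ∞]
  [∞, 0, ∞]
  [9, ∞, 0]

This is the Floyd-Warshall all-pairs shortest-path computation. For each intermediate vertex k = 0, 1, …, 2, update dist[i][j] ← min(dist[i][j], dist[i][k] + dist[k][j]). The final matrix gives, for each (i, j), the minimum total weight of any directed path from i to j (possibly empty when i = j).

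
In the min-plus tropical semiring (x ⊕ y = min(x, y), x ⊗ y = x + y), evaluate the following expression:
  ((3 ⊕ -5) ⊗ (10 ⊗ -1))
((3 ⊕ -5) ⊗ (10 ⊗ -1)) = 4

Expand innermost to outermost. Recall ⊕ takes the minimum of its arguments and ⊗ takes their sum. Working out the expression ((3 ⊕ -5) ⊗ (10 ⊗ -1)) gives 4.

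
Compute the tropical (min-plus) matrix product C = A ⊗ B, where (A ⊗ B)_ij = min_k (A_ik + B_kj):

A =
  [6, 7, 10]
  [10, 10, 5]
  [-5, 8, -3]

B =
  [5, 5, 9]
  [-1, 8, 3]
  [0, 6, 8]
A ⊗ B =
  [6, 11, 10]
  [5, 11, 13]
  [-3, 0, 4]

Apply the min-plus product entry-by-entry:
  C[0][0] = min over k of (A[0][0] + B[0][0] = 6 + 5 = 11, A[0][1] + B[1][0] = 7 + -1 = 6, A[0][2] + B[2][0] = 10 + 0 = 10) = 6 (attained at k = 1)
  C[0][1] = min over k of (A[0][0] + B[0][1] = 6 + 5 = 11, A[0][1] + B[1][1] = 7 + 8 = 15, A[0][2] + B[2][1] = 10 + 6 = 16) = 11 (attained at k = 0)
  C[0][2] = min over k of (A[0][0] + B[0][2] = 6 + 9 = 15, A[0][1] + B[1][2] = 7 + 3 = 10, A[0][2] + B[2][2] = 10 + 8 = 18) = 10 (attained at k = 1)
  C[1][0] = min over k of (A[1][0] + B[0][0] = 10 + 5 = 15, A[1][1] + B[1][0] = 10 + -1 = 9, A[1][2] + B[2][0] = 5 + 0 = 5) = 5 (attained at k = 2)
  C[1][1] = min over k of (A[1][0] + B[0][1] = 10 + 5 = 15, A[1][1] + B[1][1] = 10 + 8 = 18, A[1][2] + B[2][1] = 5 + 6 = 11) = 11 (attained at k = 2)
  C[1][2] = min over k of (A[1][0] + B[0][2] = 10 + 9 = 19, A[1][1] + B[1][2] = 10 + 3 = 13, A[1][2] + B[2][2] = 5 + 8 = 13) = 13 (attained at k = 1)
  C[2][0] = min over k of (A[2][0] + B[0][0] = -5 + 5 = 0, A[2][1] + B[1][0] = 8 + -1 = 7, A[2][2] + B[2][0] = -3 + 0 = -3) = -3 (attained at k = 2)
  C[2][1] = min over k of (A[2][0] + B[0][1] = -5 + 5 = 0, A[2][1] + B[1][1] = 8 + 8 = 16, A[2][2] + B[2][1] = -3 + 6 = 3) = 0 (attained at k = 0)
  C[2][2] = min over k of (A[2][0] + B[0][2] = -5 + 9 = 4, A[2][1] + B[1][2] = 8 + 3 = 11, A[2][2] + B[2][2] = -3 + 8 = 5) = 4 (attained at k = 0)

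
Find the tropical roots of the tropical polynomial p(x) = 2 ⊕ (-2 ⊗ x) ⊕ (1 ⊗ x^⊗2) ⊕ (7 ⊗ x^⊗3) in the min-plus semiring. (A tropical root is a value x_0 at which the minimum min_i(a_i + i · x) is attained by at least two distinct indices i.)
Roots: {-6, -3, 4}

Each tropical root is a break point of the lower envelope of the lines y = a_i + i · x (there are 4 lines, with slopes 0, 1, ..., 3). Only the lines that attain the minimum somewhere contribute to roots; other lines are dominated. Here the surviving (envelope) indices are i = 3, i = 2, i = 1, i = 0.
Intersections between consecutive envelope lines give the roots: for adjacent envelope indices i < j the intersection is x = (a_i − a_j) / (j − i). Reading off the sorted break points: {-6, -3, 4}.
Verification: at each break x_0, at least two indices attain the minimum of min_i(a_i + i · x_0).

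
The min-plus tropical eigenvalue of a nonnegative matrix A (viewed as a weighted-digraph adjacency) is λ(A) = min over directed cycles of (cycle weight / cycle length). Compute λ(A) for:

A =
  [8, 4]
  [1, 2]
λ(A) = 2

Enumerate directed cycles and compute their means (weight / length). Sample:
  cycle 0 → 0: weight = 8, length = 1, mean = 8/1 ≈ 8.000
  cycle 1 → 1: weight = 2, length = 1, mean = 2/1 ≈ 2.000
  cycle 0 → 1 → 0: weight = 5, length = 2, mean = 5/2 ≈ 2.500
  cycle 1 → 0 → 1: weight = 5, length = 2, mean = 5/2 ≈ 2.500
Minimum mean = 2.000, attained e.g. along the cycle 1 → 1 with weight 2 and length 1. So λ(A) = 2/1 = 2.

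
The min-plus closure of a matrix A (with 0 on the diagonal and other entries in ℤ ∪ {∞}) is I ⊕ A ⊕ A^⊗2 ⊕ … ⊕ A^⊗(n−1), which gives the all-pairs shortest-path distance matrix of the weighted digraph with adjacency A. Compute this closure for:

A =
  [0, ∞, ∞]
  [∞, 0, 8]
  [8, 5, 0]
Closure =
  [0, ∞, ∞]
  [16, 0, 8]
  [8, 5, 0]

This is the Floyd-Warshall all-pairs shortest-path computation. For each intermediate vertex k = 0, 1, …, 2, update dist[i][j] ← min(dist[i][j], dist[i][k] + dist[k][j]). The final matrix gives, for each (i, j), the minimum total weight of any directed path from i to j (possibly empty when i = j).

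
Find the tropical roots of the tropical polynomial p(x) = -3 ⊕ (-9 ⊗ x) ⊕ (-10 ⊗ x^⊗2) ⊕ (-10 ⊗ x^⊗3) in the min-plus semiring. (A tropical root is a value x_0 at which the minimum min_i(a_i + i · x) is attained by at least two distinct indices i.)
Roots: {0, 1, 6}

Each tropical root is a break point of the lower envelope of the lines y = a_i + i · x (there are 4 lines, with slopes 0, 1, ..., 3). Only the lines that attain the minimum somewhere contribute to roots; other lines are dominated. Here the surviving (envelope) indices are i = 3, i = 2, i = 1, i = 0.
Intersections between consecutive envelope lines give the roots: for adjacent envelope indices i < j the intersection is x = (a_i − a_j) / (j − i). Reading off the sorted break points: {0, 1, 6}.
Verification: at each break x_0, at least two indices attain the minimum of min_i(a_i + i · x_0).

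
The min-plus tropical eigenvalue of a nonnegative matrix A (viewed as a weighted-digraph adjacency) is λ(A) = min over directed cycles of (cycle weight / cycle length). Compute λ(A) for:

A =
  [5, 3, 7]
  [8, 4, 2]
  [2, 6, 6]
λ(A) = 7/3

Enumerate directed cycles and compute their means (weight / length). Sample:
  cycle 0 → 0: weight = 5, length = 1, mean = 5/1 ≈ 5.000
  cycle 1 → 1: weight = 4, length = 1, mean = 4/1 ≈ 4.000
  cycle 2 → 2: weight = 6, length = 1, mean = 6/1 ≈ 6.000
  cycle 0 → 1 → 0: weight = 11, length = 2, mean = 11/2 ≈ 5.500
  cycle 0 → 2 → 0: weight = 9, length = 2, mean = 9/2 ≈ 4.500
  cycle 1 → 0 → 1: weight = 11, length = 2, mean = 11/2 ≈ 5.500
Minimum mean = 2.333, attained e.g. along the cycle 0 → 1 → 2 → 0 with weight 7 and length 3. So λ(A) = 7/3 = 7/3.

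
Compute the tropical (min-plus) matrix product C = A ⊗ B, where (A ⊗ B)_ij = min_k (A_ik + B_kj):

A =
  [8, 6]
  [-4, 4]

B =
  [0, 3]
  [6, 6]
A ⊗ B =
  [8, 11]
  [-4, -1]

Apply the min-plus product entry-by-entry:
  C[0][0] = min over k of (A[0][0] + B[0][0] = 8 + 0 = 8, A[0][1] + B[1][0] = 6 + 6 = 12) = 8 (attained at k = 0)
  C[0][1] = min over k of (A[0][0] + B[0][1] = 8 + 3 = 11, A[0][1] + B[1][1] = 6 + 6 = 12) = 11 (attained at k = 0)
  C[1][0] = min over k of (A[1][0] + B[0][0] = -4 + 0 = -4, A[1][1] + B[1][0] = 4 + 6 = 10) = -4 (attained at k = 0)
  C[1][1] = min over k of (A[1][0] + B[0][1] = -4 + 3 = -1, A[1][1] + B[1][1] = 4 + 6 = 10) = -1 (attained at k = 0)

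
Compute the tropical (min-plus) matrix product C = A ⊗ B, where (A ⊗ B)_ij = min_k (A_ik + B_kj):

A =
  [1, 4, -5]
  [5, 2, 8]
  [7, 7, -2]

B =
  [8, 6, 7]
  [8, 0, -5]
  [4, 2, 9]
A ⊗ B =
  [-1, -3, -1]
  [10, 2, -3]
  [2, 0, 2]

Apply the min-plus product entry-by-entry:
  C[0][0] = min over k of (A[0][0] + B[0][0] = 1 + 8 = 9, A[0][1] + B[1][0] = 4 + 8 = 12, A[0][2] + B[2][0] = -5 + 4 = -1) = -1 (attained at k = 2)
  C[0][1] = min over k of (A[0][0] + B[0][1] = 1 + 6 = 7, A[0][1] + B[1][1] = 4 + 0 = 4, A[0][2] + B[2][1] = -5 + 2 = -3) = -3 (attained at k = 2)
  C[0][2] = min over k of (A[0][0] + B[0][2] = 1 + 7 = 8, A[0][1] + B[1][2] = 4 + -5 = -1, A[0][2] + B[2][2] = -5 + 9 = 4) = -1 (attained at k = 1)
  C[1][0] = min over k of (A[1][0] + B[0][0] = 5 + 8 = 13, A[1][1] + B[1][0] = 2 + 8 = 10, A[1][2] + B[2][0] = 8 + 4 = 12) = 10 (attained at k = 1)
  C[1][1] = min over k of (A[1][0] + B[0][1] = 5 + 6 = 11, A[1][1] + B[1][1] = 2 + 0 = 2, A[1][2] + B[2][1] = 8 + 2 = 10) = 2 (attained at k = 1)
  C[1][2] = min over k of (A[1][0] + B[0][2] = 5 + 7 = 12, A[1][1] + B[1][2] = 2 + -5 = -3, A[1][2] + B[2][2] = 8 + 9 = 17) = -3 (attained at k = 1)
  C[2][0] = min over k of (A[2][0] + B[0][0] = 7 + 8 = 15, A[2][1] + B[1][0] = 7 + 8 = 15, A[2][2] + B[2][0] = -2 + 4 = 2) = 2 (attained at k = 2)
  C[2][1] = min over k of (A[2][0] + B[0][1] = 7 + 6 = 13, A[2][1] + B[1][1] = 7 + 0 = 7, A[2][2] + B[2][1] = -2 + 2 = 0) = 0 (attained at k = 2)
  C[2][2] = min over k of (A[2][0] + B[0][2] = 7 + 7 = 14, A[2][1] + B[1][2] = 7 + -5 = 2, A[2][2] + B[2][2] = -2 + 9 = 7) = 2 (attained at k = 1)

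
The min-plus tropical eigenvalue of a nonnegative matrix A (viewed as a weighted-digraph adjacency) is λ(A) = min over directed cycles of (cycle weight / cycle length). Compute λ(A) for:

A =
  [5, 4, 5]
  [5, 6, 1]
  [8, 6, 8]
λ(A) = 7/2

Enumerate directed cycles and compute their means (weight / length). Sample:
  cycle 0 → 0: weight = 5, length = 1, mean = 5/1 ≈ 5.000
  cycle 1 → 1: weight = 6, length = 1, mean = 6/1 ≈ 6.000
  cycle 2 → 2: weight = 8, length = 1, mean = 8/1 ≈ 8.000
  cycle 0 → 1 → 0: weight = 9, length = 2, mean = 9/2 ≈ 4.500
  cycle 0 → 2 → 0: weight = 13, length = 2, mean = 13/2 ≈ 6.500
  cycle 1 → 0 → 1: weight = 9, length = 2, mean = 9/2 ≈ 4.500
Minimum mean = 3.500, attained e.g. along the cycle 1 → 2 → 1 with weight 7 and length 2. So λ(A) = 7/2 = 7/2.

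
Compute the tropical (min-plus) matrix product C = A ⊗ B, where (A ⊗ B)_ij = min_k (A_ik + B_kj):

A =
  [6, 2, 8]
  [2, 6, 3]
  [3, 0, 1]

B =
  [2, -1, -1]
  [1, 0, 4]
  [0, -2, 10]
A ⊗ B =
  [3, 2, 5]
  [3, 1, 1]
  [1, -1, 2]

Apply the min-plus product entry-by-entry:
  C[0][0] = min over k of (A[0][0] + B[0][0] = 6 + 2 = 8, A[0][1] + B[1][0] = 2 + 1 = 3, A[0][2] + B[2][0] = 8 + 0 = 8) = 3 (attained at k = 1)
  C[0][1] = min over k of (A[0][0] + B[0][1] = 6 + -1 = 5, A[0][1] + B[1][1] = 2 + 0 = 2, A[0][2] + B[2][1] = 8 + -2 = 6) = 2 (attained at k = 1)
  C[0][2] = min over k of (A[0][0] + B[0][2] = 6 + -1 = 5, A[0][1] + B[1][2] = 2 + 4 = 6, A[0][2] + B[2][2] = 8 + 10 = 18) = 5 (attained at k = 0)
  C[1][0] = min over k of (A[1][0] + B[0][0] = 2 + 2 = 4, A[1][1] + B[1][0] = 6 + 1 = 7, A[1][2] + B[2][0] = 3 + 0 = 3) = 3 (attained at k = 2)
  C[1][1] = min over k of (A[1][0] + B[0][1] = 2 + -1 = 1, A[1][1] + B[1][1] = 6 + 0 = 6, A[1][2] + B[2][1] = 3 + -2 = 1) = 1 (attained at k = 0)
  C[1][2] = min over k of (A[1][0] + B[0][2] = 2 + -1 = 1, A[1][1] + B[1][2] = 6 + 4 = 10, A[1][2] + B[2][2] = 3 + 10 = 13) = 1 (attained at k = 0)
  C[2][0] = min over k of (A[2][0] + B[0][0] = 3 + 2 = 5, A[2][1] + B[1][0] = 0 + 1 = 1, A[2][2] + B[2][0] = 1 + 0 = 1) = 1 (attained at k = 1)
  C[2][1] = min over k of (A[2][0] + B[0][1] = 3 + -1 = 2, A[2][1] + B[1][1] = 0 + 0 = 0, A[2][2] + B[2][1] = 1 + -2 = -1) = -1 (attained at k = 2)
  C[2][2] = min over k of (A[2][0] + B[0][2] = 3 + -1 = 2, A[2][1] + B[1][2] = 0 + 4 = 4, A[2][2] + B[2][2] = 1 + 10 = 11) = 2 (attained at k = 0)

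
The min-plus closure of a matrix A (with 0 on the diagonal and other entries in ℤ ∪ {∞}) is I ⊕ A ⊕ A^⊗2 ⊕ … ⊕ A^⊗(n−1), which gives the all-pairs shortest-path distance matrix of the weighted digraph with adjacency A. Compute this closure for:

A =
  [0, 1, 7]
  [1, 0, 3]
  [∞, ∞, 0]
Closure =
  [0, 1, 4]
  [1, 0, 3]
  [∞, ∞, 0]

This is the Floyd-Warshall all-pairs shortest-path computation. For each intermediate vertex k = 0, 1, …, 2, update dist[i][j] ← min(dist[i][j], dist[i][k] + dist[k][j]). The final matrix gives, for each (i, j), the minimum total weight of any directed path from i to j (possibly empty when i = j).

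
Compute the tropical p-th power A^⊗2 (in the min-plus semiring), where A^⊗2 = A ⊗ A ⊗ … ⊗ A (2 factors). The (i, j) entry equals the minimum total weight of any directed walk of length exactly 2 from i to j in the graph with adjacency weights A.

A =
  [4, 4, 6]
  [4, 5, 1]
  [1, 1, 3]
A^⊗2 =
  [7, 7, 5]
  [2, 2, 4]
  [4, 4, 2]

Each entry (A^⊗2)_ij equals the minimum over all length-2 walks i = v_0 → v_1 → … → v_2 = j of Σ_t A[v_t][v_{t+1}]. For example, for (i, j) = (0, 2) we minimise over 3 possible intermediate vertex sequences; the minimum is 5, attained along the walk 0 → 1 → 2.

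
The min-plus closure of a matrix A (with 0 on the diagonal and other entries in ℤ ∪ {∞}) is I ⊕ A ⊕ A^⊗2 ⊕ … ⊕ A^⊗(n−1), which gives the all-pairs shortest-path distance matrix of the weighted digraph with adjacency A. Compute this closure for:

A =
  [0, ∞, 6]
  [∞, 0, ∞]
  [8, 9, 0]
Closure =
  [0, 15, 6]
  [∞, 0, ∞]
  [8, 9, 0]

This is the Floyd-Warshall all-pairs shortest-path computation. For each intermediate vertex k = 0, 1, …, 2, update dist[i][j] ← min(dist[i][j], dist[i][k] + dist[k][j]). The final matrix gives, for each (i, j), the minimum total weight of any directed path from i to j (possibly empty when i = j).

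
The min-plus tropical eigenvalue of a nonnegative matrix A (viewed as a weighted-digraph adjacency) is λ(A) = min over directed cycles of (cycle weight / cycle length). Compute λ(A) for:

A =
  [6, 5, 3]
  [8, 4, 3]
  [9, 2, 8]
λ(A) = 5/2

Enumerate directed cycles and compute their means (weight / length). Sample:
  cycle 0 → 0: weight = 6, length = 1, mean = 6/1 ≈ 6.000
  cycle 1 → 1: weight = 4, length = 1, mean = 4/1 ≈ 4.000
  cycle 2 → 2: weight = 8, length = 1, mean = 8/1 ≈ 8.000
  cycle 0 → 1 → 0: weight = 13, length = 2, mean = 13/2 ≈ 6.500
  cycle 0 → 2 → 0: weight = 12, length = 2, mean = 12/2 ≈ 6.000
  cycle 1 → 0 → 1: weight = 13, length = 2, mean = 13/2 ≈ 6.500
Minimum mean = 2.500, attained e.g. along the cycle 1 → 2 → 1 with weight 5 and length 2. So λ(A) = 5/2 = 5/2.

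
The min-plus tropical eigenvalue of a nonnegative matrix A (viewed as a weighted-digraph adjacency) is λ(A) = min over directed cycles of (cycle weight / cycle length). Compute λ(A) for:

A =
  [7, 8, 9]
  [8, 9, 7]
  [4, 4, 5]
λ(A) = 5

Enumerate directed cycles and compute their means (weight / length). Sample:
  cycle 0 → 0: weight = 7, length = 1, mean = 7/1 ≈ 7.000
  cycle 1 → 1: weight = 9, length = 1, mean = 9/1 ≈ 9.000
  cycle 2 → 2: weight = 5, length = 1, mean = 5/1 ≈ 5.000
  cycle 0 → 1 → 0: weight = 16, length = 2, mean = 16/2 ≈ 8.000
  cycle 0 → 2 → 0: weight = 13, length = 2, mean = 13/2 ≈ 6.500
  cycle 1 → 0 → 1: weight = 16, length = 2, mean = 16/2 ≈ 8.000
Minimum mean = 5.000, attained e.g. along the cycle 2 → 2 with weight 5 and length 1. So λ(A) = 5/1 = 5.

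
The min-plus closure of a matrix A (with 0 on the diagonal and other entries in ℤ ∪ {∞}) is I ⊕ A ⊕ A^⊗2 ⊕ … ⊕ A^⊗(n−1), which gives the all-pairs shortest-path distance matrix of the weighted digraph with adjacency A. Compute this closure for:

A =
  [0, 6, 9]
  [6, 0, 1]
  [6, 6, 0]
Closure =
  [0, 6, 7]
  [6, 0, 1]
  [6, 6, 0]

This is the Floyd-Warshall all-pairs shortest-path computation. For each intermediate vertex k = 0, 1, …, 2, update dist[i][j] ← min(dist[i][j], dist[i][k] + dist[k][j]). The final matrix gives, for each (i, j), the minimum total weight of any directed path from i to j (possibly empty when i = j).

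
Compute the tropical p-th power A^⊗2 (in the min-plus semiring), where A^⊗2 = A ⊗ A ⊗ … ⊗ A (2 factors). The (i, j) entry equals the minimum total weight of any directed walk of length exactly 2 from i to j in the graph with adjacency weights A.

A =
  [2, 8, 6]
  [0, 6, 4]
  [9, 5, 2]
A^⊗2 =
  [4, 10, 8]
  [2, 8, 6]
  [5, 7, 4]

Each entry (A^⊗2)_ij equals the minimum over all length-2 walks i = v_0 → v_1 → … → v_2 = j of Σ_t A[v_t][v_{t+1}]. For example, for (i, j) = (0, 2) we minimise over 3 possible intermediate vertex sequences; the minimum is 8, attained along the walk 0 → 0 → 2.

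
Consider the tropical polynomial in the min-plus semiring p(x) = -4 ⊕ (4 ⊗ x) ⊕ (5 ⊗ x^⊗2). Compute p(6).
p(6) = -4

A tropical monomial a ⊗ x^⊗i evaluates to a + i · x. Evaluating each term at x = 6:
  Term 0 contributes -4 + 0 · 6 = -4
  Term 1 contributes 4 + 1 · 6 = 10
  Term 2 contributes 5 + 2 · 6 = 17
p(6) = ⊕ of these = min[-4, 10, 17] = -4.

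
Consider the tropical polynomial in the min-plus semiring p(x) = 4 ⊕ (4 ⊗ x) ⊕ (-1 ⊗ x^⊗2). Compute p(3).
p(3) = 4

A tropical monomial a ⊗ x^⊗i evaluates to a + i · x. Evaluating each term at x = 3:
  Term 0 contributes 4 + 0 · 3 = 4
  Term 1 contributes 4 + 1 · 3 = 7
  Term 2 contributes -1 + 2 · 3 = 5
p(3) = ⊕ of these = min[4, 7, 5] = 4.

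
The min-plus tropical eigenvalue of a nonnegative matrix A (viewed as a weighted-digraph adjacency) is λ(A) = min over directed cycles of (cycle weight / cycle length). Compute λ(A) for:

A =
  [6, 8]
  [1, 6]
λ(A) = 9/2

Enumerate directed cycles and compute their means (weight / length). Sample:
  cycle 0 → 0: weight = 6, length = 1, mean = 6/1 ≈ 6.000
  cycle 1 → 1: weight = 6, length = 1, mean = 6/1 ≈ 6.000
  cycle 0 → 1 → 0: weight = 9, length = 2, mean = 9/2 ≈ 4.500
  cycle 1 → 0 → 1: weight = 9, length = 2, mean = 9/2 ≈ 4.500
Minimum mean = 4.500, attained e.g. along the cycle 0 → 1 → 0 with weight 9 and length 2. So λ(A) = 9/2 = 9/2.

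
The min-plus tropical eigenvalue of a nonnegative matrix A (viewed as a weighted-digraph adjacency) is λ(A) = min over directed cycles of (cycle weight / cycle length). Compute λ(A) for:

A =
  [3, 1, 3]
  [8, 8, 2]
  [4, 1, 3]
λ(A) = 3/2

Enumerate directed cycles and compute their means (weight / length). Sample:
  cycle 0 → 0: weight = 3, length = 1, mean = 3/1 ≈ 3.000
  cycle 1 → 1: weight = 8, length = 1, mean = 8/1 ≈ 8.000
  cycle 2 → 2: weight = 3, length = 1, mean = 3/1 ≈ 3.000
  cycle 0 → 1 → 0: weight = 9, length = 2, mean = 9/2 ≈ 4.500
  cycle 0 → 2 → 0: weight = 7, length = 2, mean = 7/2 ≈ 3.500
  cycle 1 → 0 → 1: weight = 9, length = 2, mean = 9/2 ≈ 4.500
Minimum mean = 1.500, attained e.g. along the cycle 1 → 2 → 1 with weight 3 and length 2. So λ(A) = 3/2 = 3/2.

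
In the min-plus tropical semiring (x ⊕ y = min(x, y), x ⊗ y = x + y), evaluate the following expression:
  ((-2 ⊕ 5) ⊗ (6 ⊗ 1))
((-2 ⊕ 5) ⊗ (6 ⊗ 1)) = 5

Expand innermost to outermost. Recall ⊕ takes the minimum of its arguments and ⊗ takes their sum. Working out the expression ((-2 ⊕ 5) ⊗ (6 ⊗ 1)) gives 5.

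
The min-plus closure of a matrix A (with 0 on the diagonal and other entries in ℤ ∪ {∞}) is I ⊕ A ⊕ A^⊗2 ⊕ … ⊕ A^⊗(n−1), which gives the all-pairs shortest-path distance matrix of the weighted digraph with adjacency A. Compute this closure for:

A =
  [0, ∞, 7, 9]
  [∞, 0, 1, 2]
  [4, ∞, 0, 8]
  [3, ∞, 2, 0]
Closure =
  [0, ∞, 7, 9]
  [5, 0, 1, 2]
  [4, ∞, 0, 8]
  [3, ∞, 2, 0]

This is the Floyd-Warshall all-pairs shortest-path computation. For each intermediate vertex k = 0, 1, …, 3, update dist[i][j] ← min(dist[i][j], dist[i][k] + dist[k][j]). The final matrix gives, for each (i, j), the minimum total weight of any directed path from i to j (possibly empty when i = j).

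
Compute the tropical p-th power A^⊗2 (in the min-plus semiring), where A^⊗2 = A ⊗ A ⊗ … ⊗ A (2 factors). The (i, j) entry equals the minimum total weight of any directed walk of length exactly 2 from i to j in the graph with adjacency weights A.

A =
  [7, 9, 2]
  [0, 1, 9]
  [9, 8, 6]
A^⊗2 =
  [9, 10, 8]
  [1, 2, 2]
  [8, 9, 11]

Each entry (A^⊗2)_ij equals the minimum over all length-2 walks i = v_0 → v_1 → … → v_2 = j of Σ_t A[v_t][v_{t+1}]. For example, for (i, j) = (0, 2) we minimise over 3 possible intermediate vertex sequences; the minimum is 8, attained along the walk 0 → 2 → 2.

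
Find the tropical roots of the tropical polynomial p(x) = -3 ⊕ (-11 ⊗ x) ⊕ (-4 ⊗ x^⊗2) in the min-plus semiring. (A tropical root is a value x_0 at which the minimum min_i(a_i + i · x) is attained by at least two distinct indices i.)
Roots: {-7, 8}

Each tropical root is a break point of the lower envelope of the lines y = a_i + i · x (there are 3 lines, with slopes 0, 1, ..., 2). Only the lines that attain the minimum somewhere contribute to roots; other lines are dominated. Here the surviving (envelope) indices are i = 2, i = 1, i = 0.
Intersections between consecutive envelope lines give the roots: for adjacent envelope indices i < j the intersection is x = (a_i − a_j) / (j − i). Reading off the sorted break points: {-7, 8}.
Verification: at each break x_0, at least two indices attain the minimum of min_i(a_i + i · x_0).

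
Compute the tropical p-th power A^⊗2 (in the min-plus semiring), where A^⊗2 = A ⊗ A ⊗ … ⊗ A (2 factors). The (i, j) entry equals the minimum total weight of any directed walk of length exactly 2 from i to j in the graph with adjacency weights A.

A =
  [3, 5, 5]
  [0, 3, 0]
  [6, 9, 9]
A^⊗2 =
  [5, 8, 5]
  [3, 5, 3]
  [9, 11, 9]

Each entry (A^⊗2)_ij equals the minimum over all length-2 walks i = v_0 → v_1 → … → v_2 = j of Σ_t A[v_t][v_{t+1}]. For example, for (i, j) = (0, 2) we minimise over 3 possible intermediate vertex sequences; the minimum is 5, attained along the walk 0 → 1 → 2.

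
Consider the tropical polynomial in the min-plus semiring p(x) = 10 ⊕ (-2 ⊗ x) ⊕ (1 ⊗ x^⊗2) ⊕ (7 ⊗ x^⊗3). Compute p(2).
p(2) = 0

A tropical monomial a ⊗ x^⊗i evaluates to a + i · x. Evaluating each term at x = 2:
  Term 0 contributes 10 + 0 · 2 = 10
  Term 1 contributes -2 + 1 · 2 = 0
  Term 2 contributes 1 + 2 · 2 = 5
  Term 3 contributes 7 + 3 · 2 = 13
p(2) = ⊕ of these = min[10, 0, 5, 13] = 0.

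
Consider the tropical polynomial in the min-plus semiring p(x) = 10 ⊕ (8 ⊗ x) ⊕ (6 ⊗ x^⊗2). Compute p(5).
p(5) = 10

A tropical monomial a ⊗ x^⊗i evaluates to a + i · x. Evaluating each term at x = 5:
  Term 0 contributes 10 + 0 · 5 = 10
  Term 1 contributes 8 + 1 · 5 = 13
  Term 2 contributes 6 + 2 · 5 = 16
p(5) = ⊕ of these = min[10, 13, 16] = 10.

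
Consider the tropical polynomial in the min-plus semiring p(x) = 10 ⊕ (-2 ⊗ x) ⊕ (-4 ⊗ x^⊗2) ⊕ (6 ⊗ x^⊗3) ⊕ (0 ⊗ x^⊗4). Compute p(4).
p(4) = 2

A tropical monomial a ⊗ x^⊗i evaluates to a + i · x. Evaluating each term at x = 4:
  Term 0 contributes 10 + 0 · 4 = 10
  Term 1 contributes -2 + 1 · 4 = 2
  Term 2 contributes -4 + 2 · 4 = 4
  Term 3 contributes 6 + 3 · 4 = 18
  Term 4 contributes 0 + 4 · 4 = 16
p(4) = ⊕ of these = min[10, 2, 4, 18, 16] = 2.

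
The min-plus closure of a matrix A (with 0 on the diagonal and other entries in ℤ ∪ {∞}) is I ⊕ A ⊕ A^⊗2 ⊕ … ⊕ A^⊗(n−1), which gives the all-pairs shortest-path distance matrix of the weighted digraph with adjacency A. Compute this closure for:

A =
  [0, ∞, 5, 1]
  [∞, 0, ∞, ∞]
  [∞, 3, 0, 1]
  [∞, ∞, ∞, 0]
Closure =
  [0, 8, 5, 1]
  [∞, 0, ∞, ∞]
  [∞, 3, 0, 1]
  [∞, ∞, ∞, 0]

This is the Floyd-Warshall all-pairs shortest-path computation. For each intermediate vertex k = 0, 1, …, 3, update dist[i][j] ← min(dist[i][j], dist[i][k] + dist[k][j]). The final matrix gives, for each (i, j), the minimum total weight of any directed path from i to j (possibly empty when i = j).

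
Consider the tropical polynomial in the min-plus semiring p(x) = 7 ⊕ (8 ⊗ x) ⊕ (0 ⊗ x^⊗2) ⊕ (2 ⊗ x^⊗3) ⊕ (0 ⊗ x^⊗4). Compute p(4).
p(4) = 7

A tropical monomial a ⊗ x^⊗i evaluates to a + i · x. Evaluating each term at x = 4:
  Term 0 contributes 7 + 0 · 4 = 7
  Term 1 contributes 8 + 1 · 4 = 12
  Term 2 contributes 0 + 2 · 4 = 8
  Term 3 contributes 2 + 3 · 4 = 14
  Term 4 contributes 0 + 4 · 4 = 16
p(4) = ⊕ of these = min[7, 12, 8, 14, 16] = 7.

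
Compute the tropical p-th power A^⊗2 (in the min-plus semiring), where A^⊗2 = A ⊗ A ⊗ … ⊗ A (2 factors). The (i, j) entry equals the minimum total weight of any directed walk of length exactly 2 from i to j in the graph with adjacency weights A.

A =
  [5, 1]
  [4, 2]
A^⊗2 =
  [5, 3]
  [6, 4]

Each entry (A^⊗2)_ij equals the minimum over all length-2 walks i = v_0 → v_1 → … → v_2 = j of Σ_t A[v_t][v_{t+1}]. For example, for (i, j) = (0, 1) we minimise over 2 possible intermediate vertex sequences; the minimum is 3, attained along the walk 0 → 1 → 1.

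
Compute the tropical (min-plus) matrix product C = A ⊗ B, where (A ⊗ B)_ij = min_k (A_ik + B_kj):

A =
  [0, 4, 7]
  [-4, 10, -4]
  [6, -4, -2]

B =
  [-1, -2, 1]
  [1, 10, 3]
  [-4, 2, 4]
A ⊗ B =
  [-1, -2, 1]
  [-8, -6, -3]
  [-6, 0, -1]

Apply the min-plus product entry-by-entry:
  C[0][0] = min over k of (A[0][0] + B[0][0] = 0 + -1 = -1, A[0][1] + B[1][0] = 4 + 1 = 5, A[0][2] + B[2][0] = 7 + -4 = 3) = -1 (attained at k = 0)
  C[0][1] = min over k of (A[0][0] + B[0][1] = 0 + -2 = -2, A[0][1] + B[1][1] = 4 + 10 = 14, A[0][2] + B[2][1] = 7 + 2 = 9) = -2 (attained at k = 0)
  C[0][2] = min over k of (A[0][0] + B[0][2] = 0 + 1 = 1, A[0][1] + B[1][2] = 4 + 3 = 7, A[0][2] + B[2][2] = 7 + 4 = 11) = 1 (attained at k = 0)
  C[1][0] = min over k of (A[1][0] + B[0][0] = -4 + -1 = -5, A[1][1] + B[1][0] = 10 + 1 = 11, A[1][2] + B[2][0] = -4 + -4 = -8) = -8 (attained at k = 2)
  C[1][1] = min over k of (A[1][0] + B[0][1] = -4 + -2 = -6, A[1][1] + B[1][1] = 10 + 10 = 20, A[1][2] + B[2][1] = -4 + 2 = -2) = -6 (attained at k = 0)
  C[1][2] = min over k of (A[1][0] + B[0][2] = -4 + 1 = -3, A[1][1] + B[1][2] = 10 + 3 = 13, A[1][2] + B[2][2] = -4 + 4 = 0) = -3 (attained at k = 0)
  C[2][0] = min over k of (A[2][0] + B[0][0] = 6 + -1 = 5, A[2][1] + B[1][0] = -4 + 1 = -3, A[2][2] + B[2][0] = -2 + -4 = -6) = -6 (attained at k = 2)
  C[2][1] = min over k of (A[2][0] + B[0][1] = 6 + -2 = 4, A[2][1] + B[1][1] = -4 + 10 = 6, A[2][2] + B[2][1] = -2 + 2 = 0) = 0 (attained at k = 2)
  C[2][2] = min over k of (A[2][0] + B[0][2] = 6 + 1 = 7, A[2][1] + B[1][2] = -4 + 3 = -1, A[2][2] + B[2][2] = -2 + 4 = 2) = -1 (attained at k = 1)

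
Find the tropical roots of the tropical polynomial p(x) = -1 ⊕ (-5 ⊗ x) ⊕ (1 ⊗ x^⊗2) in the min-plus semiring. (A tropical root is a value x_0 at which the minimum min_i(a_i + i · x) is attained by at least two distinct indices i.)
Roots: {-6, 4}

Each tropical root is a break point of the lower envelope of the lines y = a_i + i · x (there are 3 lines, with slopes 0, 1, ..., 2). Only the lines that attain the minimum somewhere contribute to roots; other lines are dominated. Here the surviving (envelope) indices are i = 2, i = 1, i = 0.
Intersections between consecutive envelope lines give the roots: for adjacent envelope indices i < j the intersection is x = (a_i − a_j) / (j − i). Reading off the sorted break points: {-6, 4}.
Verification: at each break x_0, at least two indices attain the minimum of min_i(a_i + i · x_0).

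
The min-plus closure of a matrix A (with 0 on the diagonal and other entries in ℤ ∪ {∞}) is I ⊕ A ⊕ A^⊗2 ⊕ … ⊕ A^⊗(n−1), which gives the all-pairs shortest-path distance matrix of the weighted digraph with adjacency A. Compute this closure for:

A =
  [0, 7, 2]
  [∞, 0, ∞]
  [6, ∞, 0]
Closure =
  [0, 7, 2]
  [∞, 0, ∞]
  [6, 13, 0]

This is the Floyd-Warshall all-pairs shortest-path computation. For each intermediate vertex k = 0, 1, …, 2, update dist[i][j] ← min(dist[i][j], dist[i][k] + dist[k][j]). The final matrix gives, for each (i, j), the minimum total weight of any directed path from i to j (possibly empty when i = j).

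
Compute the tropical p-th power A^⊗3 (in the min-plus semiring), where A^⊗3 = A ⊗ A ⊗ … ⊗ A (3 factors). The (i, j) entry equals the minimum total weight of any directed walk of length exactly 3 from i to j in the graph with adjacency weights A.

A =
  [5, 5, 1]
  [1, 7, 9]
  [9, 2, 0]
A^⊗3 =
  [4, 3, 1]
  [7, 4, 2]
  [3, 2, 0]

Each entry (A^⊗3)_ij equals the minimum over all length-3 walks i = v_0 → v_1 → … → v_3 = j of Σ_t A[v_t][v_{t+1}]. For example, for (i, j) = (0, 2) we minimise over 9 possible intermediate vertex sequences; the minimum is 1, attained along the walk 0 → 2 → 2 → 2.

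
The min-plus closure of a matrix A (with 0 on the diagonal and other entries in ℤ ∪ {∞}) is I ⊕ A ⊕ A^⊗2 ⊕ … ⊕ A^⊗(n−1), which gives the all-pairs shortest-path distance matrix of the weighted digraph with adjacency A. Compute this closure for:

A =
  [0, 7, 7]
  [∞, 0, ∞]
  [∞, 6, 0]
Closure =
  [0, 7, 7]
  [∞, 0, ∞]
  [∞, 6, 0]

This is the Floyd-Warshall all-pairs shortest-path computation. For each intermediate vertex k = 0, 1, …, 2, update dist[i][j] ← min(dist[i][j], dist[i][k] + dist[k][j]). The final matrix gives, for each (i, j), the minimum total weight of any directed path from i to j (possibly empty when i = j).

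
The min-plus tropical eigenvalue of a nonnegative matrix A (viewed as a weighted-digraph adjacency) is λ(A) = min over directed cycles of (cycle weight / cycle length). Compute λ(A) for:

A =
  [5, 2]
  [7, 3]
λ(A) = 3

Enumerate directed cycles and compute their means (weight / length). Sample:
  cycle 0 → 0: weight = 5, length = 1, mean = 5/1 ≈ 5.000
  cycle 1 → 1: weight = 3, length = 1, mean = 3/1 ≈ 3.000
  cycle 0 → 1 → 0: weight = 9, length = 2, mean = 9/2 ≈ 4.500
  cycle 1 → 0 → 1: weight = 9, length = 2, mean = 9/2 ≈ 4.500
Minimum mean = 3.000, attained e.g. along the cycle 1 → 1 with weight 3 and length 1. So λ(A) = 3/1 = 3.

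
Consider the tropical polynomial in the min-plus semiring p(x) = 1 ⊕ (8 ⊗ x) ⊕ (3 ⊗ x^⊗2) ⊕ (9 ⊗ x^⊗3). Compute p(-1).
p(-1) = 1

A tropical monomial a ⊗ x^⊗i evaluates to a + i · x. Evaluating each term at x = -1:
  Term 0 contributes 1 + 0 · -1 = 1
  Term 1 contributes 8 + 1 · -1 = 7
  Term 2 contributes 3 + 2 · -1 = 1
  Term 3 contributes 9 + 3 · -1 = 6
p(-1) = ⊕ of these = min[1, 7, 1, 6] = 1.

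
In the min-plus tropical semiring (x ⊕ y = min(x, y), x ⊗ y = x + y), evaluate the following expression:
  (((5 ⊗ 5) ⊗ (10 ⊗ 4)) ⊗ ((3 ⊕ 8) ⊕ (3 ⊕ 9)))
(((5 ⊗ 5) ⊗ (10 ⊗ 4)) ⊗ ((3 ⊕ 8) ⊕ (3 ⊕ 9))) = 27

Expand innermost to outermost. Recall ⊕ takes the minimum of its arguments and ⊗ takes their sum. Working out the expression (((5 ⊗ 5) ⊗ (10 ⊗ 4)) ⊗ ((3 ⊕ 8) ⊕ (3 ⊕ 9))) gives 27.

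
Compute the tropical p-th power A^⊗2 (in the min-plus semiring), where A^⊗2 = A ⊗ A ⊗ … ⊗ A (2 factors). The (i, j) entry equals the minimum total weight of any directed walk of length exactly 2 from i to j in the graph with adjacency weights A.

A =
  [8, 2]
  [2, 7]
A^⊗2 =
  [4, 9]
  [9, 4]

Each entry (A^⊗2)_ij equals the minimum over all length-2 walks i = v_0 → v_1 → … → v_2 = j of Σ_t A[v_t][v_{t+1}]. For example, for (i, j) = (0, 1) we minimise over 2 possible intermediate vertex sequences; the minimum is 9, attained along the walk 0 → 1 → 1.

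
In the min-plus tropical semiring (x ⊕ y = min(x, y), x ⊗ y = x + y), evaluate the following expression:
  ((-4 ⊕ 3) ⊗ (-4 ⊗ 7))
((-4 ⊕ 3) ⊗ (-4 ⊗ 7)) = -1

Expand innermost to outermost. Recall ⊕ takes the minimum of its arguments and ⊗ takes their sum. Working out the expression ((-4 ⊕ 3) ⊗ (-4 ⊗ 7)) gives -1.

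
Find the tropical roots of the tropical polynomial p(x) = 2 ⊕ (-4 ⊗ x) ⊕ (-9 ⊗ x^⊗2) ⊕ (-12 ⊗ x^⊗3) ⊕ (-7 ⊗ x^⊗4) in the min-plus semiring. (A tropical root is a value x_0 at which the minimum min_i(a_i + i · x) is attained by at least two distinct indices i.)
Roots: {-5, 3, 5, 6}

Each tropical root is a break point of the lower envelope of the lines y = a_i + i · x (there are 5 lines, with slopes 0, 1, ..., 4). Only the lines that attain the minimum somewhere contribute to roots; other lines are dominated. Here the surviving (envelope) indices are i = 4, i = 3, i = 2, i = 1, i = 0.
Intersections between consecutive envelope lines give the roots: for adjacent envelope indices i < j the intersection is x = (a_i − a_j) / (j − i). Reading off the sorted break points: {-5, 3, 5, 6}.
Verification: at each break x_0, at least two indices attain the minimum of min_i(a_i + i · x_0).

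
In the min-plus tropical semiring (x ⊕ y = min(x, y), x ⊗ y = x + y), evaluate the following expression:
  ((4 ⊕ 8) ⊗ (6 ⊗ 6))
((4 ⊕ 8) ⊗ (6 ⊗ 6)) = 16

Expand innermost to outermost. Recall ⊕ takes the minimum of its arguments and ⊗ takes their sum. Working out the expression ((4 ⊕ 8) ⊗ (6 ⊗ 6)) gives 16.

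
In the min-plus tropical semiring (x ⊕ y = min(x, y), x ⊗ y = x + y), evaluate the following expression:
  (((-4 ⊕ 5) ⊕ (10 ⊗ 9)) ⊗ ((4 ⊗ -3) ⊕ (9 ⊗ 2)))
(((-4 ⊕ 5) ⊕ (10 ⊗ 9)) ⊗ ((4 ⊗ -3) ⊕ (9 ⊗ 2))) = -3

Expand innermost to outermost. Recall ⊕ takes the minimum of its arguments and ⊗ takes their sum. Working out the expression (((-4 ⊕ 5) ⊕ (10 ⊗ 9)) ⊗ ((4 ⊗ -3) ⊕ (9 ⊗ 2))) gives -3.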